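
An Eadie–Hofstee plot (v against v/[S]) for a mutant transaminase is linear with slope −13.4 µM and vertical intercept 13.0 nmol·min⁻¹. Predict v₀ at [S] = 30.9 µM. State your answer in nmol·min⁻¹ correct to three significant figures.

9.07 nmol·min⁻¹

In the Eadie–Hofstee form v = Vmax − Km·(v/[S]), the slope is −Km and the intercept is Vmax, so Km = 13.4 µM and Vmax = 13.0 nmol·min⁻¹.
v = 13.0 × 30.9/(13.4 + 30.9) = 9.07 nmol·min⁻¹.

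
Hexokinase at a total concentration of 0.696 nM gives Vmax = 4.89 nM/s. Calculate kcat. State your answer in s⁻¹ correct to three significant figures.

kcat = Vmax/[E]total = 4.89 nM/s / 0.696 nM = 7.03 s⁻¹.

7.03 s⁻¹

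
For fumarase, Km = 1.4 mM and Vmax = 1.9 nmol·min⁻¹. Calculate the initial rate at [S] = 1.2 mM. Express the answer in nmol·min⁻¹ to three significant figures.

[S]/(Km+[S]) = 1.2/2.600 = 0.4615, the fractional saturation.
v = 0.4615 × Vmax = 0.4615 × 1.9 = 0.877 nmol·min⁻¹.

0.877 nmol·min⁻¹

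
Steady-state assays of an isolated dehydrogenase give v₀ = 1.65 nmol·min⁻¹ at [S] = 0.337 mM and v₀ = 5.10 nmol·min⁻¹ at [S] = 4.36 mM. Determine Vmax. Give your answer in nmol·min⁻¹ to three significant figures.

From v = Vmax[S]/(Km+[S]), each point gives Vmax = v(Km+[S])/[S].
Equating: 1.65(Km+0.337)/0.337 = 5.10(Km+4.36)/4.36.
4.896·Km + 1.65 = 1.170·Km + 5.10, so (4.896 − 1.170)·Km = 5.10 − 1.65.
Km = 3.450/3.726 = 0.926 mM; then Vmax = 1.65(0.926+0.337)/0.337 = 6.18 nmol·min⁻¹.

6.18 nmol·min⁻¹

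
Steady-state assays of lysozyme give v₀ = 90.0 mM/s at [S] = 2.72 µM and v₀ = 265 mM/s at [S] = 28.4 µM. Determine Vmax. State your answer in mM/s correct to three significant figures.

334 mM/s

From v = Vmax[S]/(Km+[S]), each point gives Vmax = v(Km+[S])/[S].
Equating: 90.0(Km+2.72)/2.72 = 265(Km+28.4)/28.4.
33.09·Km + 90.0 = 9.331·Km + 265, so (33.09 − 9.331)·Km = 265 − 90.0.
Km = 175.0/23.76 = 7.37 µM; then Vmax = 90.0(7.37+2.72)/2.72 = 334 mM/s.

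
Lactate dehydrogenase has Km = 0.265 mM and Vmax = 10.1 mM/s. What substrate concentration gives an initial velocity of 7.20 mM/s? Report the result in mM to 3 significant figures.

0.658 mM

Rearranging v = Vmax[S]/(Km+[S]) gives [S] = Km·v/(Vmax − v).
[S] = 0.265 × 7.20 / (10.1 − 7.20) = 1.908/2.900 = 0.658 mM.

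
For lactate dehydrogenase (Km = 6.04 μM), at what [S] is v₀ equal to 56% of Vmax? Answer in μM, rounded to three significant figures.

v/Vmax = [S]/(Km+[S]) = 0.56, so [S] = Km·0.56/(1 − 0.56) = 6.04 × 1.273.
[S] = 7.69 μM.

7.69 μM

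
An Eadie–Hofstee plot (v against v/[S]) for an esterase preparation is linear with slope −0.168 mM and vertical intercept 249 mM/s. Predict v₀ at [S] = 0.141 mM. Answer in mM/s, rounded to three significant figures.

In the Eadie–Hofstee form v = Vmax − Km·(v/[S]), the slope is −Km and the intercept is Vmax, so Km = 0.168 mM and Vmax = 249 mM/s.
v = 249 × 0.141/(0.168 + 0.141) = 114 mM/s.

114 mM/s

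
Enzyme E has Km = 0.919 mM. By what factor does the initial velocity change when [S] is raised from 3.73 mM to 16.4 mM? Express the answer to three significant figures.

Since Vmax cancels, v₂/v₁ = [S]₂(Km+[S]₁) / [S]₁(Km+[S]₂).
= 16.4×(0.919+3.73) / (3.73×(0.919+16.4)) = 76.24/64.60 = 1.18.

1.18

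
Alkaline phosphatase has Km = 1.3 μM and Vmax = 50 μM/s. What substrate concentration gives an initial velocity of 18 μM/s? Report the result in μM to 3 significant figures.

0.731 μM

Rearranging v = Vmax[S]/(Km+[S]) gives [S] = Km·v/(Vmax − v).
[S] = 1.3 × 18 / (50 − 18) = 23.40/32.00 = 0.731 μM.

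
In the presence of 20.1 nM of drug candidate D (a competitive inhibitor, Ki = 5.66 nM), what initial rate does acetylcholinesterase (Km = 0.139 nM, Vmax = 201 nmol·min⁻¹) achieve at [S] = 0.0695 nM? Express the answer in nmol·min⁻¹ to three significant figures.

19.9 nmol·min⁻¹

α = 1 + [I]/Ki = 1 + 20.1/5.66 = 4.551.
For a competitive inhibitor, Vmax is unchanged and the apparent Km becomes α·Km: Km,app = 0.633 nM, Vmax,app = 201 nmol·min⁻¹.
v = Vmax,app·[S]/(Km,app + [S]) = 201 × 0.0695/(0.633 + 0.0695) = 19.9 nmol·min⁻¹.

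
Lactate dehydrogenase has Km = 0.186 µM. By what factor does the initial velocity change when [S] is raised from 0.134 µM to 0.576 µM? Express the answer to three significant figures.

Since Vmax cancels, v₂/v₁ = [S]₂(Km+[S]₁) / [S]₁(Km+[S]₂).
= 0.576×(0.186+0.134) / (0.134×(0.186+0.576)) = 0.1843/0.1021 = 1.81.

1.81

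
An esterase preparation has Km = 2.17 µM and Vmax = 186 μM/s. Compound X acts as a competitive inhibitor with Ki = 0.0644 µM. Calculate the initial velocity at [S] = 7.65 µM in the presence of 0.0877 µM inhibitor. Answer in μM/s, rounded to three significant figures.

With α = 1 + [I]/Ki = 1 + 0.0877/0.0644 = 2.362, the competitive rate law is v = Vmax[S] / (αKm + [S]).
v = 186×7.65 / (2.362×2.17 + 7.65) = 1423/12.78 = 111 μM/s.

111 μM/s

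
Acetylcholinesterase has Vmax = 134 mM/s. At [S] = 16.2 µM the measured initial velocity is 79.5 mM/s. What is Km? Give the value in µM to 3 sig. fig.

v/Vmax = 79.5/134 = 0.5933 = [S]/(Km+[S]).
So Km + [S] = [S]/0.5933 = 27.31 µM, giving Km = 27.31 − 16.2 = 11.1 µM.

11.1 µM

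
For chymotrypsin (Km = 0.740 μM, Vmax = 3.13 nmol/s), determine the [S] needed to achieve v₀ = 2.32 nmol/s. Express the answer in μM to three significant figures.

Rearranging v = Vmax[S]/(Km+[S]) gives [S] = Km·v/(Vmax − v).
[S] = 0.740 × 2.32 / (3.13 − 2.32) = 1.717/0.8100 = 2.12 μM.

2.12 μM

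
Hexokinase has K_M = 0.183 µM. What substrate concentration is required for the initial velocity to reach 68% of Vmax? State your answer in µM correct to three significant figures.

0.389 µM

v/Vmax = [S]/(Km+[S]) = 0.68, so [S] = Km·0.68/(1 − 0.68) = 0.183 × 2.125.
[S] = 0.389 µM.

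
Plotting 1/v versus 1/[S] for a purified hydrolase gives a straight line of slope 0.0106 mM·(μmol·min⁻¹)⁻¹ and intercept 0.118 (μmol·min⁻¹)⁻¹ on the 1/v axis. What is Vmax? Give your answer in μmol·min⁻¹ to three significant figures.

8.47 μmol·min⁻¹

The y-intercept of a Lineweaver–Burk plot equals 1/Vmax, so Vmax = 1/0.118 = 8.47 μmol·min⁻¹.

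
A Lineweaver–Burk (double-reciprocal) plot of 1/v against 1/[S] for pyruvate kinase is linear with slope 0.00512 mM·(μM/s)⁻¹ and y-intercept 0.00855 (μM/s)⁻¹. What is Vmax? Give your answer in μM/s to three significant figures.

117 μM/s

The y-intercept of a Lineweaver–Burk plot equals 1/Vmax, so Vmax = 1/0.00855 = 117 μM/s.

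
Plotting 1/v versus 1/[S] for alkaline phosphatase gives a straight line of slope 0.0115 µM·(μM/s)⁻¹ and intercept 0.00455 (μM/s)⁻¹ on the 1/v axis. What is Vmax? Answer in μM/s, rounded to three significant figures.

The y-intercept of a Lineweaver–Burk plot equals 1/Vmax, so Vmax = 1/0.00455 = 220 μM/s.

220 μM/s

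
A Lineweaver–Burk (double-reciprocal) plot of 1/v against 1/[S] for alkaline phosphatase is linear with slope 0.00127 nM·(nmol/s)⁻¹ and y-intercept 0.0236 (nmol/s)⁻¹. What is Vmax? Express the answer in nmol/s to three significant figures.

42.4 nmol/s

The y-intercept of a Lineweaver–Burk plot equals 1/Vmax, so Vmax = 1/0.0236 = 42.4 nmol/s.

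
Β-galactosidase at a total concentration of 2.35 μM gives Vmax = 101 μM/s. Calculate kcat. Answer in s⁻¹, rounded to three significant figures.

kcat = Vmax/[E]total = 101 μM/s / 2.35 μM = 43.0 s⁻¹.

43.0 s⁻¹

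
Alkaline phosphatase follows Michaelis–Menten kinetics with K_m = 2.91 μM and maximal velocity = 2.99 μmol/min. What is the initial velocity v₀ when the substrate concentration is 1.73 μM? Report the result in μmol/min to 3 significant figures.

[S]/(Km+[S]) = 1.73/4.640 = 0.3728, the fractional saturation.
v = 0.3728 × Vmax = 0.3728 × 2.99 = 1.11 μmol/min.

1.11 μmol/min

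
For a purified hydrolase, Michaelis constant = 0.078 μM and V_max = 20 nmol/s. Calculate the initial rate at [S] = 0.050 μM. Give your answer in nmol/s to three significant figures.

7.81 nmol/s

[S]/(Km+[S]) = 0.050/0.1280 = 0.3906, the fractional saturation.
v = 0.3906 × Vmax = 0.3906 × 20 = 7.81 nmol/s.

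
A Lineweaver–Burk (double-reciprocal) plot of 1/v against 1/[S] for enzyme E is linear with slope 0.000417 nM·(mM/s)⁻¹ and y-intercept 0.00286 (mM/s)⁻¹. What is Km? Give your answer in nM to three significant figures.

0.146 nM

y-intercept = 1/Vmax ⇒ Vmax = 350 mM/s; slope = Km/Vmax ⇒ Km = slope × Vmax.
Km = 0.000417 × 350 = 0.146 nM.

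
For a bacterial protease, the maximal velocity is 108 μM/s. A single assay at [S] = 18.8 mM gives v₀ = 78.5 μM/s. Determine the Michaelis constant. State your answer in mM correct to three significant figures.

v/Vmax = 78.5/108 = 0.7269 = [S]/(Km+[S]).
So Km + [S] = [S]/0.7269 = 25.86 mM, giving Km = 25.86 − 18.8 = 7.06 mM.

7.06 mM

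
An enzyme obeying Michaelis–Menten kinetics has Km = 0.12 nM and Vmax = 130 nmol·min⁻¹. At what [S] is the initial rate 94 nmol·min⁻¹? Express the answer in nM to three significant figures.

The required fractional saturation is v/Vmax = 94/130 = 0.7231.
Then [S]/(Km+[S]) = 0.7231 ⇒ [S] = 0.12 × 0.7231/(1 − 0.7231) = 0.313 nM.

0.313 nM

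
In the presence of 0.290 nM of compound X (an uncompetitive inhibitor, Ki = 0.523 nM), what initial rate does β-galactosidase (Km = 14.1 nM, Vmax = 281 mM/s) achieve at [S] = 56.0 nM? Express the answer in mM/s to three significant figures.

156 mM/s

With α = 1 + [I]/Ki = 1 + 0.290/0.523 = 1.554, the uncompetitive rate law is v = (Vmax/α)·[S] / (Km/α + [S]).
v = (281/1.554)×56.0 / (14.1/1.554 + 56.0) = 10120/65.07 = 156 mM/s.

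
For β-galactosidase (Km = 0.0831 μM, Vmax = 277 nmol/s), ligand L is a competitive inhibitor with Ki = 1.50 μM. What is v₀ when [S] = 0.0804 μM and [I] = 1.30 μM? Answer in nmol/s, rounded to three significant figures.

With α = 1 + [I]/Ki = 1 + 1.30/1.50 = 1.867, the competitive rate law is v = Vmax[S] / (αKm + [S]).
v = 277×0.0804 / (1.867×0.0831 + 0.0804) = 22.27/0.2355 = 94.6 nmol/s.

94.6 nmol/s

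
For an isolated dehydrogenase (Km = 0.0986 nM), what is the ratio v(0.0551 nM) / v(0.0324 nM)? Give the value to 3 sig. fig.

1.45

Since Vmax cancels, v₂/v₁ = [S]₂(Km+[S]₁) / [S]₁(Km+[S]₂).
= 0.0551×(0.0986+0.0324) / (0.0324×(0.0986+0.0551)) = 0.007218/0.004980 = 1.45.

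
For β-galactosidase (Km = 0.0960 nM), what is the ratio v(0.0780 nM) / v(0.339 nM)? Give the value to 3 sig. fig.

Since Vmax cancels, v₂/v₁ = [S]₂(Km+[S]₁) / [S]₁(Km+[S]₂).
= 0.0780×(0.0960+0.339) / (0.339×(0.0960+0.0780)) = 0.03393/0.05899 = 0.575.

0.575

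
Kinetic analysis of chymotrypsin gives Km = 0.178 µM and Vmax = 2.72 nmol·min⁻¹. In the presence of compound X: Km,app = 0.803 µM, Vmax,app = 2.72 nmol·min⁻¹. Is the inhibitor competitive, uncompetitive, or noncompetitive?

competitive

Km increases (0.178 → 0.803 µM) while Vmax is unchanged — the hallmark of competitive inhibition.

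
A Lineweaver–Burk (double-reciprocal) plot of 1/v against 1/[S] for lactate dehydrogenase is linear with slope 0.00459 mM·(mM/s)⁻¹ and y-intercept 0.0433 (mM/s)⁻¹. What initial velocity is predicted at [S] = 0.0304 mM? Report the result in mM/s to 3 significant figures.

The y-intercept is 1/Vmax, so Vmax = 1/0.0433 = 23.1 mM/s.
The slope is Km/Vmax, so Km = 0.00459 × 23.1 = 0.106 mM.
Then v = 23.1 × 0.0304/(0.106 + 0.0304) = 5.15 mM/s.

5.15 mM/s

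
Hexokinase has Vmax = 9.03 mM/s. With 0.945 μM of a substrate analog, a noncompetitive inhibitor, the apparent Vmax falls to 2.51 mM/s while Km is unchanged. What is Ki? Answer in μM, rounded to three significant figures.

Noncompetitive: Vmax,app = Vmax/α with α = 1 + [I]/Ki.
α = Vmax/Vmax,app = 9.03/2.51 = 3.598.
Ki = [I]/(α − 1) = 0.945/2.598 = 0.364 μM.

0.364 μM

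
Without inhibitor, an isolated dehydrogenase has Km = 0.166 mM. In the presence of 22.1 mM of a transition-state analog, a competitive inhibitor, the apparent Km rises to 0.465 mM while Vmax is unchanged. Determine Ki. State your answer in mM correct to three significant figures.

Competitive: Km,app = α·Km with α = 1 + [I]/Ki.
α = Km,app/Km = 0.465/0.166 = 2.801.
Ki = [I]/(α − 1) = 22.1/1.801 = 12.3 mM.

12.3 mM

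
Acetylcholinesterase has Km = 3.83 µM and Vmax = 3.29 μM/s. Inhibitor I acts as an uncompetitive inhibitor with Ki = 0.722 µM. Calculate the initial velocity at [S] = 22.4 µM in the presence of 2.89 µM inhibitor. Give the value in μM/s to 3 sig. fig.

0.636 μM/s

α = 1 + [I]/Ki = 1 + 2.89/0.722 = 5.003.
For an uncompetitive inhibitor, both parameters are divided by α, giving Vmax/α and Km/α: Km,app = 0.766 µM, Vmax,app = 0.658 μM/s.
v = Vmax,app·[S]/(Km,app + [S]) = 0.658 × 22.4/(0.766 + 22.4) = 0.636 μM/s.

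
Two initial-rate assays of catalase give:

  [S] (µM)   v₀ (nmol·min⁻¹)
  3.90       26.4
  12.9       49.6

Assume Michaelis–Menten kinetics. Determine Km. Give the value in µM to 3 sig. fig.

In reciprocal form, 1/v = (Km/Vmax)·(1/[S]) + 1/Vmax. The two points give (1/[S], 1/v) = (0.2564, 0.03788) and (0.07752, 0.02016).
Slope = (0.03788 − 0.02016)/(0.2564 − 0.07752) = 0.09904; intercept = 0.03788 − 0.09904×0.2564 = 0.01248.
Vmax = 1/intercept = 80.1 nmol·min⁻¹; Km = slope × Vmax = 0.09904 × 80.1 = 7.93 µM.

7.93 µM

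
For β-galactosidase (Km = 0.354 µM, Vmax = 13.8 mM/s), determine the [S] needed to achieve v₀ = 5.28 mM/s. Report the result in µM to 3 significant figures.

0.219 µM

Rearranging v = Vmax[S]/(Km+[S]) gives [S] = Km·v/(Vmax − v).
[S] = 0.354 × 5.28 / (13.8 − 5.28) = 1.869/8.520 = 0.219 µM.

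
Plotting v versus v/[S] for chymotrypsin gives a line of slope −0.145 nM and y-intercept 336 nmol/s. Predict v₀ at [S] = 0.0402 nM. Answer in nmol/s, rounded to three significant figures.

72.9 nmol/s

In the Eadie–Hofstee form v = Vmax − Km·(v/[S]), the slope is −Km and the intercept is Vmax, so Km = 0.145 nM and Vmax = 336 nmol/s.
v = 336 × 0.0402/(0.145 + 0.0402) = 72.9 nmol/s.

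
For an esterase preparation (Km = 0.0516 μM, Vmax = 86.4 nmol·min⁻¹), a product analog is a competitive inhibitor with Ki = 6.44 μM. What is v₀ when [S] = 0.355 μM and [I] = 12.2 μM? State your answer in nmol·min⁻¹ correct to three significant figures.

α = 1 + [I]/Ki = 1 + 12.2/6.44 = 2.894.
For a competitive inhibitor, Vmax is unchanged and the apparent Km becomes α·Km: Km,app = 0.149 μM, Vmax,app = 86.4 nmol·min⁻¹.
v = Vmax,app·[S]/(Km,app + [S]) = 86.4 × 0.355/(0.149 + 0.355) = 60.8 nmol·min⁻¹.

60.8 nmol·min⁻¹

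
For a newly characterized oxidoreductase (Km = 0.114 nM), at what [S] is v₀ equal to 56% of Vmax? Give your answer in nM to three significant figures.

v/Vmax = [S]/(Km+[S]) = 0.56, so [S] = Km·0.56/(1 − 0.56) = 0.114 × 1.273.
[S] = 0.145 nM.

0.145 nM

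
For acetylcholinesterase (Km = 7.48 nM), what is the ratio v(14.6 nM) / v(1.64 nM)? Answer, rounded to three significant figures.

3.68

Since Vmax cancels, v₂/v₁ = [S]₂(Km+[S]₁) / [S]₁(Km+[S]₂).
= 14.6×(7.48+1.64) / (1.64×(7.48+14.6)) = 133.2/36.21 = 3.68.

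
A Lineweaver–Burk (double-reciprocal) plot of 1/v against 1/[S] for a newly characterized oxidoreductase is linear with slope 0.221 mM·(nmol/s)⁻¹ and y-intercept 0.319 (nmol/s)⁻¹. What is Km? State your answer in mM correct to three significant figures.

0.693 mM

y-intercept = 1/Vmax ⇒ Vmax = 3.13 nmol/s; slope = Km/Vmax ⇒ Km = slope × Vmax.
Km = 0.221 × 3.13 = 0.693 mM.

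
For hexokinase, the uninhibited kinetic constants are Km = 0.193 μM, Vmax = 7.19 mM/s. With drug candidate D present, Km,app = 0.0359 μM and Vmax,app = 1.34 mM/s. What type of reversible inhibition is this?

uncompetitive

Both Km and Vmax decrease by the same factor (~5.37-fold) — characteristic of uncompetitive inhibition.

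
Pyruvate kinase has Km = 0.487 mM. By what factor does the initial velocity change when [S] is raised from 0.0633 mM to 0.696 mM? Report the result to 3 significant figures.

5.11

Since Vmax cancels, v₂/v₁ = [S]₂(Km+[S]₁) / [S]₁(Km+[S]₂).
= 0.696×(0.487+0.0633) / (0.0633×(0.487+0.696)) = 0.3830/0.07488 = 5.11.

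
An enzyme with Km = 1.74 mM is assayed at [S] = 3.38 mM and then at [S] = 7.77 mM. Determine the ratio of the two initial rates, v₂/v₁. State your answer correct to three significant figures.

Since Vmax cancels, v₂/v₁ = [S]₂(Km+[S]₁) / [S]₁(Km+[S]₂).
= 7.77×(1.74+3.38) / (3.38×(1.74+7.77)) = 39.78/32.14 = 1.24.

1.24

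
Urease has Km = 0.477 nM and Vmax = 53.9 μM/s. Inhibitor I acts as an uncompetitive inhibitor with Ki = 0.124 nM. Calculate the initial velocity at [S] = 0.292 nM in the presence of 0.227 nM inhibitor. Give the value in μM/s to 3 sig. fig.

12.1 μM/s

α = 1 + [I]/Ki = 1 + 0.227/0.124 = 2.831.
For an uncompetitive inhibitor, both parameters are divided by α, giving Vmax/α and Km/α: Km,app = 0.169 nM, Vmax,app = 19.0 μM/s.
v = Vmax,app·[S]/(Km,app + [S]) = 19.0 × 0.292/(0.169 + 0.292) = 12.1 μM/s.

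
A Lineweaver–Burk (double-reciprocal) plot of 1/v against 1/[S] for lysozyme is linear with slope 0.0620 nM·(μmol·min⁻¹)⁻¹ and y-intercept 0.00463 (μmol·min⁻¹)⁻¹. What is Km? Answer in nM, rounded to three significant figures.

y-intercept = 1/Vmax ⇒ Vmax = 216 μmol·min⁻¹; slope = Km/Vmax ⇒ Km = slope × Vmax.
Km = 0.0620 × 216 = 13.4 nM.

13.4 nM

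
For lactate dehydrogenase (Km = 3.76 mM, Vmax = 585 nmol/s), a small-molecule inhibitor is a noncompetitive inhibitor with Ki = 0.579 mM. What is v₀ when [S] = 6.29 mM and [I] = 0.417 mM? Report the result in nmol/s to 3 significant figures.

α = 1 + [I]/Ki = 1 + 0.417/0.579 = 1.720.
For a noncompetitive inhibitor, Vmax is reduced to Vmax/α while Km is unchanged: Km,app = 3.76 mM, Vmax,app = 340 nmol/s.
v = Vmax,app·[S]/(Km,app + [S]) = 340 × 6.29/(3.76 + 6.29) = 213 nmol/s.

213 nmol/s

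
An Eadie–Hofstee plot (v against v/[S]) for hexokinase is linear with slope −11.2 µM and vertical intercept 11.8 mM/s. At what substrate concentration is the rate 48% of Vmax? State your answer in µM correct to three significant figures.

10.3 µM

The Eadie–Hofstee slope gives Km = 11.2 µM (slope = −Km).
v/Vmax = [S]/(Km+[S]) = 0.48 ⇒ [S] = Km·0.48/(1−0.48) = 11.2 × 0.9231 = 10.3 µM.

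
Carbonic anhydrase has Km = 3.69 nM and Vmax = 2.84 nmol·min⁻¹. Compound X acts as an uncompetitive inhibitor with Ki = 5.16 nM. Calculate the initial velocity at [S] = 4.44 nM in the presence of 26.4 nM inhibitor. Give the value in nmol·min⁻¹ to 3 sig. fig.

With α = 1 + [I]/Ki = 1 + 26.4/5.16 = 6.116, the uncompetitive rate law is v = (Vmax/α)·[S] / (Km/α + [S]).
v = (2.84/6.116)×4.44 / (3.69/6.116 + 4.44) = 2.062/5.043 = 0.409 nmol·min⁻¹.

0.409 nmol·min⁻¹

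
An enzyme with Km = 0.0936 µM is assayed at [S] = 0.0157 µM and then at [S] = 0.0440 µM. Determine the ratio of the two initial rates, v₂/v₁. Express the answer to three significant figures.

2.23

The fractional saturations are [S]/(Km+[S]) = 0.0157/0.1093 = 0.1436 and 0.0440/0.1376 = 0.3198.
v₂/v₁ is just their ratio: 0.3198/0.1436 = 2.23.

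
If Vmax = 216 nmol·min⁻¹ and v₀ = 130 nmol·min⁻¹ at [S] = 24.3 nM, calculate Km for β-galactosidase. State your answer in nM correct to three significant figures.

16.1 nM

v/Vmax = 130/216 = 0.6019 = [S]/(Km+[S]).
So Km + [S] = [S]/0.6019 = 40.38 nM, giving Km = 40.38 − 24.3 = 16.1 nM.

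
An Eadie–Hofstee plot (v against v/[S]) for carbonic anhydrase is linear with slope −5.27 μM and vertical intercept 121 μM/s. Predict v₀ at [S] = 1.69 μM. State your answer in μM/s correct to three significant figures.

29.4 μM/s

In the Eadie–Hofstee form v = Vmax − Km·(v/[S]), the slope is −Km and the intercept is Vmax, so Km = 5.27 μM and Vmax = 121 μM/s.
v = 121 × 1.69/(5.27 + 1.69) = 29.4 μM/s.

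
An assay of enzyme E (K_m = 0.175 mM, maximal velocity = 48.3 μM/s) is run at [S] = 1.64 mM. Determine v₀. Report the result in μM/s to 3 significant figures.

43.6 μM/s

v = Vmax·[S]/(Km + [S]) = 48.3 × 1.64 / (0.175 + 1.64)
  = 79.21 / 1.815 = 43.6 μM/s.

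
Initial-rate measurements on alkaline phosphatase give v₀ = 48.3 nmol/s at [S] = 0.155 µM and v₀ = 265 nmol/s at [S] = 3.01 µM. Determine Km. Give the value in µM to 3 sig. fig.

In reciprocal form, 1/v = (Km/Vmax)·(1/[S]) + 1/Vmax. The two points give (1/[S], 1/v) = (6.452, 0.02070) and (0.3322, 0.003774).
Slope = (0.02070 − 0.003774)/(6.452 − 0.3322) = 0.002767; intercept = 0.02070 − 0.002767×6.452 = 0.002854.
Vmax = 1/intercept = 350 nmol/s; Km = slope × Vmax = 0.002767 × 350 = 0.969 µM.

0.969 µM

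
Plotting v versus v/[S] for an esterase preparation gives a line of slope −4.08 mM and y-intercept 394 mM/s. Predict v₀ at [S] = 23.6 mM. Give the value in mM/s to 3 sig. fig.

In the Eadie–Hofstee form v = Vmax − Km·(v/[S]), the slope is −Km and the intercept is Vmax, so Km = 4.08 mM and Vmax = 394 mM/s.
v = 394 × 23.6/(4.08 + 23.6) = 336 mM/s.

336 mM/s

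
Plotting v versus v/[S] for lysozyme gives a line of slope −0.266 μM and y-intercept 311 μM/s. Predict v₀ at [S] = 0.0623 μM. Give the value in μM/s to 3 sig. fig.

In the Eadie–Hofstee form v = Vmax − Km·(v/[S]), the slope is −Km and the intercept is Vmax, so Km = 0.266 μM and Vmax = 311 μM/s.
v = 311 × 0.0623/(0.266 + 0.0623) = 59.0 μM/s.

59.0 μM/s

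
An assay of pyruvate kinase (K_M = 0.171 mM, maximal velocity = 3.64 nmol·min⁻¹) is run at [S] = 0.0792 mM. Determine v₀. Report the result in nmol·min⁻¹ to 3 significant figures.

[S]/(Km+[S]) = 0.0792/0.2502 = 0.3165, the fractional saturation.
v = 0.3165 × Vmax = 0.3165 × 3.64 = 1.15 nmol·min⁻¹.

1.15 nmol·min⁻¹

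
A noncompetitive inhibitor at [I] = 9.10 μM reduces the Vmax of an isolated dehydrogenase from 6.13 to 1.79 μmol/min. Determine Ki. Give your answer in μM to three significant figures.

Noncompetitive: Vmax,app = Vmax/α with α = 1 + [I]/Ki.
α = Vmax/Vmax,app = 6.13/1.79 = 3.425.
Since α = 1 + [I]/Ki, [I]/Ki = 3.425 − 1 = 2.425 and Ki = 9.10/2.425 = 3.75 μM.

3.75 μM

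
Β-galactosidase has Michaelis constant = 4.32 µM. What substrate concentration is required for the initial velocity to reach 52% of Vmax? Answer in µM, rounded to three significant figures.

v/Vmax = [S]/(Km+[S]) = 0.52, so [S] = Km·0.52/(1 − 0.52) = 4.32 × 1.083.
[S] = 4.68 µM.

4.68 µM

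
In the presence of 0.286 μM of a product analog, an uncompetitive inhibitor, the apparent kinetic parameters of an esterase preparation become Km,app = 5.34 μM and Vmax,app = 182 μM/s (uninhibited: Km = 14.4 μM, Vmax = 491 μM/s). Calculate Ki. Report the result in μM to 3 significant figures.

0.168 μM

Uncompetitive: Vmax,app = Vmax/α (and Km,app = Km/α) with α = 1 + [I]/Ki.
α = Vmax/Vmax,app = 491/182 = 2.698.
Ki = [I]/(α − 1) = 0.286/1.698 = 0.168 μM.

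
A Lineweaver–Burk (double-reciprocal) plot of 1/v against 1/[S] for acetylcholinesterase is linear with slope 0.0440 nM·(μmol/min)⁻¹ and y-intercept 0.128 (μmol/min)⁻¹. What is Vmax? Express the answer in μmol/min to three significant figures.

The y-intercept of a Lineweaver–Burk plot equals 1/Vmax, so Vmax = 1/0.128 = 7.81 μmol/min.

7.81 μmol/min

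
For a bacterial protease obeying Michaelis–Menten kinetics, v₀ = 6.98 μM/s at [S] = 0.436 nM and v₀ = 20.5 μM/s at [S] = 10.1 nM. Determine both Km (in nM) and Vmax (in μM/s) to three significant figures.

From v = Vmax[S]/(Km+[S]), each point gives Vmax = v(Km+[S])/[S].
Equating: 6.98(Km+0.436)/0.436 = 20.5(Km+10.1)/10.1.
16.01·Km + 6.98 = 2.030·Km + 20.5, so (16.01 − 2.030)·Km = 20.5 − 6.98.
Km = 13.52/13.98 = 0.967 nM; then Vmax = 6.98(0.967+0.436)/0.436 = 22.5 μM/s.

Km = 0.967 nM; Vmax = 22.5 μM/s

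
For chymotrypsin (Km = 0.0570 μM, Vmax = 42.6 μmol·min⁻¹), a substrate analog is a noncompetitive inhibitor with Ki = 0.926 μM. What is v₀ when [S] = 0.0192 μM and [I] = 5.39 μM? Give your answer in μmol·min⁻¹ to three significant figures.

With α = 1 + [I]/Ki = 1 + 5.39/0.926 = 6.821, the noncompetitive rate law is v = (Vmax/α)·[S] / (Km + [S]).
v = (42.6/6.821)×0.0192 / (0.0570 + 0.0192) = 0.1199/0.07620 = 1.57 μmol·min⁻¹.

1.57 μmol·min⁻¹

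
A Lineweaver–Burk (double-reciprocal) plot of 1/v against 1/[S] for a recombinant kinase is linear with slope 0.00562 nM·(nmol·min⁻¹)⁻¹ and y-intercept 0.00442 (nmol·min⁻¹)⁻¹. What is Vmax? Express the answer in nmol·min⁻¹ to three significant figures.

226 nmol·min⁻¹

The y-intercept of a Lineweaver–Burk plot equals 1/Vmax, so Vmax = 1/0.00442 = 226 nmol·min⁻¹.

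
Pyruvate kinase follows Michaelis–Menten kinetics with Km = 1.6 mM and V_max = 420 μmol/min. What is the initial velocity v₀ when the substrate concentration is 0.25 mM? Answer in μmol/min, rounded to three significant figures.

56.8 μmol/min

v = Vmax·[S]/(Km + [S]) = 420 × 0.25 / (1.6 + 0.25)
  = 105.0 / 1.850 = 56.8 μmol/min.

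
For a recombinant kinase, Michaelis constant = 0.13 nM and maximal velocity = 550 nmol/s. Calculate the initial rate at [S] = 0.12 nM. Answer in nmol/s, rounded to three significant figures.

[S]/(Km+[S]) = 0.12/0.2500 = 0.4800, the fractional saturation.
v = 0.4800 × Vmax = 0.4800 × 550 = 264 nmol/s.

264 nmol/s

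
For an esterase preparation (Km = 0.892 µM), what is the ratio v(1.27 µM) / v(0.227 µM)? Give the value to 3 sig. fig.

2.90

The fractional saturations are [S]/(Km+[S]) = 0.227/1.119 = 0.2029 and 1.27/2.162 = 0.5874.
v₂/v₁ is just their ratio: 0.5874/0.2029 = 2.90.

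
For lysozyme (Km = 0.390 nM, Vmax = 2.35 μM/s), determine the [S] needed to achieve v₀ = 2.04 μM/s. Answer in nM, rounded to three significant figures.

2.57 nM

Rearranging v = Vmax[S]/(Km+[S]) gives [S] = Km·v/(Vmax − v).
[S] = 0.390 × 2.04 / (2.35 − 2.04) = 0.7956/0.3100 = 2.57 nM.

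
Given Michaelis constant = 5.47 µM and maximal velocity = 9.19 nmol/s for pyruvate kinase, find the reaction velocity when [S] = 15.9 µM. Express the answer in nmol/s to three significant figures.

[S]/(Km+[S]) = 15.9/21.37 = 0.7440, the fractional saturation.
v = 0.7440 × Vmax = 0.7440 × 9.19 = 6.84 nmol/s.

6.84 nmol/s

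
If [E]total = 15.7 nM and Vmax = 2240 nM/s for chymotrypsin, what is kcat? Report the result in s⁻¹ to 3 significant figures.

143 s⁻¹

kcat = Vmax/[E]total = 2240 nM/s / 15.7 nM = 143 s⁻¹.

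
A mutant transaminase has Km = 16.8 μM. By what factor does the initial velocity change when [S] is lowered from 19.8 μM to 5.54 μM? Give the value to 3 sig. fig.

0.458

Since Vmax cancels, v₂/v₁ = [S]₂(Km+[S]₁) / [S]₁(Km+[S]₂).
= 5.54×(16.8+19.8) / (19.8×(16.8+5.54)) = 202.8/442.3 = 0.458.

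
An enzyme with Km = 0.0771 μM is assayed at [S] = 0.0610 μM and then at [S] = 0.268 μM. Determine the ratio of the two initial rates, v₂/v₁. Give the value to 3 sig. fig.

1.76

Since Vmax cancels, v₂/v₁ = [S]₂(Km+[S]₁) / [S]₁(Km+[S]₂).
= 0.268×(0.0771+0.0610) / (0.0610×(0.0771+0.268)) = 0.03701/0.02105 = 1.76.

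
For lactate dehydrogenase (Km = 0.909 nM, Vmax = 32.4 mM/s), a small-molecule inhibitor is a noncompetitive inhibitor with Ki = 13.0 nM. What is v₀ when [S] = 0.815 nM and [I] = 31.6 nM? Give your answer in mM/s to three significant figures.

4.46 mM/s

α = 1 + [I]/Ki = 1 + 31.6/13.0 = 3.431.
For a noncompetitive inhibitor, Vmax is reduced to Vmax/α while Km is unchanged: Km,app = 0.909 nM, Vmax,app = 9.44 mM/s.
v = Vmax,app·[S]/(Km,app + [S]) = 9.44 × 0.815/(0.909 + 0.815) = 4.46 mM/s.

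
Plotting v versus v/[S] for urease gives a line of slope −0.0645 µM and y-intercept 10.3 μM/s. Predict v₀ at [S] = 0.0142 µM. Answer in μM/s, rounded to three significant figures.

In the Eadie–Hofstee form v = Vmax − Km·(v/[S]), the slope is −Km and the intercept is Vmax, so Km = 0.0645 µM and Vmax = 10.3 μM/s.
v = 10.3 × 0.0142/(0.0645 + 0.0142) = 1.86 μM/s.

1.86 μM/s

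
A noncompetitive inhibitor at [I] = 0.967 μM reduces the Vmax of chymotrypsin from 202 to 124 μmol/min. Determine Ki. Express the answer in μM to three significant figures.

Noncompetitive: Vmax,app = Vmax/α with α = 1 + [I]/Ki.
α = Vmax/Vmax,app = 202/124 = 1.629.
Since α = 1 + [I]/Ki, [I]/Ki = 1.629 − 1 = 0.6290 and Ki = 0.967/0.6290 = 1.54 μM.

1.54 μM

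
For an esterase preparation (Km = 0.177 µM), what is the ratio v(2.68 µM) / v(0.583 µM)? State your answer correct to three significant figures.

The fractional saturations are [S]/(Km+[S]) = 0.583/0.7600 = 0.7671 and 2.68/2.857 = 0.9380.
v₂/v₁ is just their ratio: 0.9380/0.7671 = 1.22.

1.22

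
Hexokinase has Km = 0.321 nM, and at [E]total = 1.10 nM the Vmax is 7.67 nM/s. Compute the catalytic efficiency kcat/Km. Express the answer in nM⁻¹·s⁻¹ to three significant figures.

kcat = Vmax/[E]total = 7.67/1.10 = 6.97 s⁻¹.
kcat/Km = 6.97/0.321 = 21.7 nM⁻¹·s⁻¹.

21.7 nM⁻¹·s⁻¹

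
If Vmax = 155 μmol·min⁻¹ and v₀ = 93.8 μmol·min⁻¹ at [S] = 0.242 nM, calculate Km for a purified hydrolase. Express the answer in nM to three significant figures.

v/Vmax = 93.8/155 = 0.6052 = [S]/(Km+[S]).
So Km + [S] = [S]/0.6052 = 0.3999 nM, giving Km = 0.3999 − 0.242 = 0.158 nM.

0.158 nM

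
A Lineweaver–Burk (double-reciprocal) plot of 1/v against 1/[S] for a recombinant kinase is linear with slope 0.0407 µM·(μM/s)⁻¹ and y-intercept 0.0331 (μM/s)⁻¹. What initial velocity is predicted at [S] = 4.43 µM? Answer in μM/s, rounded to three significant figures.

The y-intercept is 1/Vmax, so Vmax = 1/0.0331 = 30.2 μM/s.
The slope is Km/Vmax, so Km = 0.0407 × 30.2 = 1.23 µM.
Then v = 30.2 × 4.43/(1.23 + 4.43) = 23.6 μM/s.

23.6 μM/s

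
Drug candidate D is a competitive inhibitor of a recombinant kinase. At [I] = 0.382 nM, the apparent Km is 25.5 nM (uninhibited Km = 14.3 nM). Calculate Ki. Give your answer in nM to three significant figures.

0.488 nM

Competitive: Km,app = α·Km with α = 1 + [I]/Ki.
α = Km,app/Km = 25.5/14.3 = 1.783.
Since α = 1 + [I]/Ki, [I]/Ki = 1.783 − 1 = 0.7832 and Ki = 0.382/0.7832 = 0.488 nM.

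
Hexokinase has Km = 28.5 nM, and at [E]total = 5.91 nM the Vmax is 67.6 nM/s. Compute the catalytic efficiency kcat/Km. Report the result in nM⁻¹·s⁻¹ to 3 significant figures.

0.401 nM⁻¹·s⁻¹

kcat = Vmax/[E]total = 67.6/5.91 = 11.4 s⁻¹.
kcat/Km = 11.4/28.5 = 0.401 nM⁻¹·s⁻¹.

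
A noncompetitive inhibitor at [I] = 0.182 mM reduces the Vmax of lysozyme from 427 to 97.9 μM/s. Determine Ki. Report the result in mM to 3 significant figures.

0.0541 mM

Noncompetitive: Vmax,app = Vmax/α with α = 1 + [I]/Ki.
α = Vmax/Vmax,app = 427/97.9 = 4.362.
Since α = 1 + [I]/Ki, [I]/Ki = 4.362 − 1 = 3.362 and Ki = 0.182/3.362 = 0.0541 mM.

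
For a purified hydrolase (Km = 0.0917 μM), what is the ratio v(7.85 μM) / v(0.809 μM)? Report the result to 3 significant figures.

Since Vmax cancels, v₂/v₁ = [S]₂(Km+[S]₁) / [S]₁(Km+[S]₂).
= 7.85×(0.0917+0.809) / (0.809×(0.0917+7.85)) = 7.070/6.425 = 1.10.

1.10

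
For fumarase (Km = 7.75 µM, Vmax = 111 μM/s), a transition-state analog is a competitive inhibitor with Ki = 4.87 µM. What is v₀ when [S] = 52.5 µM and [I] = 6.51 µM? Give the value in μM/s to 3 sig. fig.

α = 1 + [I]/Ki = 1 + 6.51/4.87 = 2.337.
For a competitive inhibitor, Vmax is unchanged and the apparent Km becomes α·Km: Km,app = 18.1 µM, Vmax,app = 111 μM/s.
v = Vmax,app·[S]/(Km,app + [S]) = 111 × 52.5/(18.1 + 52.5) = 82.5 μM/s.

82.5 μM/s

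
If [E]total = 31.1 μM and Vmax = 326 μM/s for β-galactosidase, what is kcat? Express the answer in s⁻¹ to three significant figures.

10.5 s⁻¹

kcat = Vmax/[E]total = 326 μM/s / 31.1 μM = 10.5 s⁻¹.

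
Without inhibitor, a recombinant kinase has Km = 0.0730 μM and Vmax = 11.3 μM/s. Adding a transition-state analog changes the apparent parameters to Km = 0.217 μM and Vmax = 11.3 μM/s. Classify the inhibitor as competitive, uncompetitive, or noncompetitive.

Km increases (0.0730 → 0.217 μM) while Vmax is unchanged — the hallmark of competitive inhibition.

competitive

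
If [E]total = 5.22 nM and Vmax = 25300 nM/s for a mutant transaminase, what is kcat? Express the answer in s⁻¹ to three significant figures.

kcat = Vmax/[E]total = 25300 nM/s / 5.22 nM = 4850 s⁻¹.

4850 s⁻¹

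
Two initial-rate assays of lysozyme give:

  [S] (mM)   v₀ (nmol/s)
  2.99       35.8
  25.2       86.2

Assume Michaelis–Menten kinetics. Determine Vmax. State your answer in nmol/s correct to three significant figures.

In reciprocal form, 1/v = (Km/Vmax)·(1/[S]) + 1/Vmax. The two points give (1/[S], 1/v) = (0.3344, 0.02793) and (0.03968, 0.01160).
Slope = (0.02793 − 0.01160)/(0.3344 − 0.03968) = 0.05541; intercept = 0.02793 − 0.05541×0.3344 = 0.009402.
Vmax = 1/intercept = 106 nmol/s; Km = slope × Vmax = 0.05541 × 106 = 5.89 mM.

106 nmol/s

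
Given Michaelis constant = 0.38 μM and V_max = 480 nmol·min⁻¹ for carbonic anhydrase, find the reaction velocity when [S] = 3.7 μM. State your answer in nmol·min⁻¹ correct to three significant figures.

[S]/(Km+[S]) = 3.7/4.080 = 0.9069, the fractional saturation.
v = 0.9069 × Vmax = 0.9069 × 480 = 435 nmol·min⁻¹.

435 nmol·min⁻¹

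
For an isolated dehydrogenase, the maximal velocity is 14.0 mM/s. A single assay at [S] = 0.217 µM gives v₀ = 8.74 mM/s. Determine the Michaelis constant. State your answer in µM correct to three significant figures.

From v = Vmax[S]/(Km+[S]), Km = [S](Vmax − v)/v.
Km = 0.217 × (14.0 − 8.74) / 8.74 = 1.141/8.74 = 0.131 µM.

0.131 µM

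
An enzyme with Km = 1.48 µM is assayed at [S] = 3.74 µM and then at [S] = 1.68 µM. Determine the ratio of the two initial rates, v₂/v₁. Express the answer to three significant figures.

The fractional saturations are [S]/(Km+[S]) = 3.74/5.220 = 0.7165 and 1.68/3.160 = 0.5316.
v₂/v₁ is just their ratio: 0.5316/0.7165 = 0.742.

0.742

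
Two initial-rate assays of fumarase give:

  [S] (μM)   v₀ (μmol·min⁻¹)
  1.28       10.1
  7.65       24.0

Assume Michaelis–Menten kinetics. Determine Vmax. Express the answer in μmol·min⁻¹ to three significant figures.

33.2 μmol·min⁻¹

In reciprocal form, 1/v = (Km/Vmax)·(1/[S]) + 1/Vmax. The two points give (1/[S], 1/v) = (0.7812, 0.09901) and (0.1307, 0.04167).
Slope = (0.09901 − 0.04167)/(0.7812 − 0.1307) = 0.08815; intercept = 0.09901 − 0.08815×0.7812 = 0.03014.
Vmax = 1/intercept = 33.2 μmol·min⁻¹; Km = slope × Vmax = 0.08815 × 33.2 = 2.92 μM.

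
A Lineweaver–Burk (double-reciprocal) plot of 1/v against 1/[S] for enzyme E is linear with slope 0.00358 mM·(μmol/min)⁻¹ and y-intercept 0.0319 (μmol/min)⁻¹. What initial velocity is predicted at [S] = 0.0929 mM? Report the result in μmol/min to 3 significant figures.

14.2 μmol/min

The y-intercept is 1/Vmax, so Vmax = 1/0.0319 = 31.3 μmol/min.
The slope is Km/Vmax, so Km = 0.00358 × 31.3 = 0.112 mM.
Then v = 31.3 × 0.0929/(0.112 + 0.0929) = 14.2 μmol/min.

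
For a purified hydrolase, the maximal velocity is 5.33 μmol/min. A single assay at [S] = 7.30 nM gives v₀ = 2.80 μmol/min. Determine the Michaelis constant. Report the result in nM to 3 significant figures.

6.60 nM

v/Vmax = 2.80/5.33 = 0.5253 = [S]/(Km+[S]).
So Km + [S] = [S]/0.5253 = 13.90 nM, giving Km = 13.90 − 7.30 = 6.60 nM.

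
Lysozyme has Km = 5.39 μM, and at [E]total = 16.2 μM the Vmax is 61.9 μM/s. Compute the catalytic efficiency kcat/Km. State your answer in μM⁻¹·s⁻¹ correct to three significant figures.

kcat = Vmax/[E]total = 61.9/16.2 = 3.82 s⁻¹.
kcat/Km = 3.82/5.39 = 0.709 μM⁻¹·s⁻¹.

0.709 μM⁻¹·s⁻¹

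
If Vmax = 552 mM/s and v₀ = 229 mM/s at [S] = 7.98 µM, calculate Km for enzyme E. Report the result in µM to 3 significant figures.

v/Vmax = 229/552 = 0.4149 = [S]/(Km+[S]).
So Km + [S] = [S]/0.4149 = 19.24 µM, giving Km = 19.24 − 7.98 = 11.3 µM.

11.3 µM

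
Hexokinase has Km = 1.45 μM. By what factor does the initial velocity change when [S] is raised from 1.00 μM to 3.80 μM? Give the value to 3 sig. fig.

1.77

Since Vmax cancels, v₂/v₁ = [S]₂(Km+[S]₁) / [S]₁(Km+[S]₂).
= 3.80×(1.45+1.00) / (1.00×(1.45+3.80)) = 9.310/5.250 = 1.77.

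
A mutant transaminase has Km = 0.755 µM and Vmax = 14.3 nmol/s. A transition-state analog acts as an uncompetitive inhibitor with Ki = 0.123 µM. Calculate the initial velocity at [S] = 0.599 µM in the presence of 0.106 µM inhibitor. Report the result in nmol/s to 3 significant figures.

4.58 nmol/s

With α = 1 + [I]/Ki = 1 + 0.106/0.123 = 1.862, the uncompetitive rate law is v = (Vmax/α)·[S] / (Km/α + [S]).
v = (14.3/1.862)×0.599 / (0.755/1.862 + 0.599) = 4.601/1.005 = 4.58 nmol/s.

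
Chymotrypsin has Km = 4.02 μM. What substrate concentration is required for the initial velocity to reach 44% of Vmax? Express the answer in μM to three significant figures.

v/Vmax = [S]/(Km+[S]) = 0.44, so [S] = Km·0.44/(1 − 0.44) = 4.02 × 0.7857.
[S] = 3.16 μM.

3.16 μM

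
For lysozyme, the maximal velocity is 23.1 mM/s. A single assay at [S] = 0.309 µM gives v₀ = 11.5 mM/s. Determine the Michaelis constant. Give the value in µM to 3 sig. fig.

0.312 µM

From v = Vmax[S]/(Km+[S]), Km = [S](Vmax − v)/v.
Km = 0.309 × (23.1 − 11.5) / 11.5 = 3.584/11.5 = 0.312 µM.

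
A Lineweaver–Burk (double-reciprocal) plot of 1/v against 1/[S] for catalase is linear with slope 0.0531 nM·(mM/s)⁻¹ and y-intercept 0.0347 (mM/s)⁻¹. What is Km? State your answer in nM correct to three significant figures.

y-intercept = 1/Vmax ⇒ Vmax = 28.8 mM/s; slope = Km/Vmax ⇒ Km = slope × Vmax.
Km = 0.0531 × 28.8 = 1.53 nM.

1.53 nM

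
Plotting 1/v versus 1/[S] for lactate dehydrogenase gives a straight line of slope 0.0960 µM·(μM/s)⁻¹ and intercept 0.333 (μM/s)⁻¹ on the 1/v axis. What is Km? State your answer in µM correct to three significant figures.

0.288 µM

y-intercept = 1/Vmax ⇒ Vmax = 3.00 μM/s; slope = Km/Vmax ⇒ Km = slope × Vmax.
Km = 0.0960 × 3.00 = 0.288 µM.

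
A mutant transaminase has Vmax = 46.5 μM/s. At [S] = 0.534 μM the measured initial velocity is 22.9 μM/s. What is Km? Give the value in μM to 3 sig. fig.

From v = Vmax[S]/(Km+[S]), Km = [S](Vmax − v)/v.
Km = 0.534 × (46.5 − 22.9) / 22.9 = 12.60/22.9 = 0.550 μM.

0.550 μM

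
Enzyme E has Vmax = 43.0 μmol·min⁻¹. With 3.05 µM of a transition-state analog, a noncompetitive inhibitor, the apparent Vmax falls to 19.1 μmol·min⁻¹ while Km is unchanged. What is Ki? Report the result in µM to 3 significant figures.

Noncompetitive: Vmax,app = Vmax/α with α = 1 + [I]/Ki.
α = Vmax/Vmax,app = 43.0/19.1 = 2.251.
Ki = [I]/(α − 1) = 3.05/1.251 = 2.44 µM.

2.44 µM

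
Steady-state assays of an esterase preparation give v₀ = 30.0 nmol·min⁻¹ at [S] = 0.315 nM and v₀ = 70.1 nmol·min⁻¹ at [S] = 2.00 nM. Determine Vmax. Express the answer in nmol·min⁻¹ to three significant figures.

In reciprocal form, 1/v = (Km/Vmax)·(1/[S]) + 1/Vmax. The two points give (1/[S], 1/v) = (3.175, 0.03333) and (0.5000, 0.01427).
Slope = (0.03333 − 0.01427)/(3.175 − 0.5000) = 0.007129; intercept = 0.03333 − 0.007129×3.175 = 0.01070.
Vmax = 1/intercept = 93.5 nmol·min⁻¹; Km = slope × Vmax = 0.007129 × 93.5 = 0.666 nM.

93.5 nmol·min⁻¹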